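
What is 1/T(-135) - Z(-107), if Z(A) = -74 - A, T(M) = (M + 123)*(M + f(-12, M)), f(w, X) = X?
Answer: -106919/3240 ≈ -33.000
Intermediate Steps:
T(M) = 2*M*(123 + M) (T(M) = (M + 123)*(M + M) = (123 + M)*(2*M) = 2*M*(123 + M))
1/T(-135) - Z(-107) = 1/(2*(-135)*(123 - 135)) - (-74 - 1*(-107)) = 1/(2*(-135)*(-12)) - (-74 + 107) = 1/3240 - 1*33 = 1/3240 - 33 = -106919/3240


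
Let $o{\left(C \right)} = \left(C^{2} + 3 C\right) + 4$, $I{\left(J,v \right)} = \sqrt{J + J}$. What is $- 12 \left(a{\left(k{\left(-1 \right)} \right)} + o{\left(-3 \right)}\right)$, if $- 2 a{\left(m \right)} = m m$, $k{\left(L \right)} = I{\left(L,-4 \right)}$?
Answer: $-60$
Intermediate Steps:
$I{\left(J,v \right)} = \sqrt{2} \sqrt{J}$ ($I{\left(J,v \right)} = \sqrt{2 J} = \sqrt{2} \sqrt{J}$)
$k{\left(L \right)} = \sqrt{2} \sqrt{L}$
$o{\left(C \right)} = 4 + C^{2} + 3 C$
$a{\left(m \right)} = - \frac{m^{2}}{2}$ ($a{\left(m \right)} = - \frac{m m}{2} = - \frac{m^{2}}{2}$)
$- 12 \left(a{\left(k{\left(-1 \right)} \right)} + o{\left(-3 \right)}\right) = - 12 \left(- \frac{\left(\sqrt{2} \sqrt{-1}\right)^{2}}{2} + \left(4 + \left(-3\right)^{2} + 3 \left(-3\right)\right)\right) = - 12 \left(- \frac{\left(\sqrt{2} i\right)^{2}}{2} + \left(4 + 9 - 9\right)\right) = - 12 \left(- \frac{\left(i \sqrt{2}\right)^{2}}{2} + 4\right) = - 12 \left(\left(- \frac{1}{2}\right) \left(-2\right) + 4\right) = - 12 \left(1 + 4\right) = \left(-12\right) 5 = -60$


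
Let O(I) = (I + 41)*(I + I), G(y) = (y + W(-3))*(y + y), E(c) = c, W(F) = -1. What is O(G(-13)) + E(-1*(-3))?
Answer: 294843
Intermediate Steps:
G(y) = 2*y*(-1 + y) (G(y) = (y - 1)*(y + y) = (-1 + y)*(2*y) = 2*y*(-1 + y))
O(I) = 2*I*(41 + I) (O(I) = (41 + I)*(2*I) = 2*I*(41 + I))
O(G(-13)) + E(-1*(-3)) = 2*(2*(-13)*(-1 - 13))*(41 + 2*(-13)*(-1 - 13)) - 1*(-3) = 2*(2*(-13)*(-14))*(41 + 2*(-13)*(-14)) + 3 = 2*364*(41 + 364) + 3 = 2*364*405 + 3 = 294840 + 3 = 294843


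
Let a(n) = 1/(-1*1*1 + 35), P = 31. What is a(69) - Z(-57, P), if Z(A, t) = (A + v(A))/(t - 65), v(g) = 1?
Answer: -55/34 ≈ -1.6176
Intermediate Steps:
Z(A, t) = (1 + A)/(-65 + t) (Z(A, t) = (A + 1)/(t - 65) = (1 + A)/(-65 + t))
a(n) = 1/34 (a(n) = 1/(-1*1 + 35) = 1/(-1 + 35) = 1/34)
a(69) - Z(-57, P) = 1/34 - (1 - 57)/(-65 + 31) = 1/34 - (-56)/(-34) = 1/34 - (-1)*(-56)/34 = 1/34 - 1*28/17 = 1/34 - 28/17 = -55/34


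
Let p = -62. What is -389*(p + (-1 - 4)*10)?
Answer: 43568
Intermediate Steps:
-389*(p + (-1 - 4)*10) = -389*(-62 + (-1 - 4)*10) = -389*(-62 - 5*10) = -389*(-62 - 50) = -389*(-112) = 43568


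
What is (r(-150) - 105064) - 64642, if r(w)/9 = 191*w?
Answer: -427556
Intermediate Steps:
r(w) = 1719*w (r(w) = 9*(191*w) = 1719*w)
(r(-150) - 105064) - 64642 = (1719*(-150) - 105064) - 64642 = (-257850 - 105064) - 64642 = -362914 - 64642 = -427556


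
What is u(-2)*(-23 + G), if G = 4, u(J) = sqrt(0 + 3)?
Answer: -19*sqrt(3) ≈ -32.909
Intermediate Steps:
u(J) = sqrt(3)
u(-2)*(-23 + G) = sqrt(3)*(-23 + 4) = sqrt(3)*(-19) = -19*sqrt(3)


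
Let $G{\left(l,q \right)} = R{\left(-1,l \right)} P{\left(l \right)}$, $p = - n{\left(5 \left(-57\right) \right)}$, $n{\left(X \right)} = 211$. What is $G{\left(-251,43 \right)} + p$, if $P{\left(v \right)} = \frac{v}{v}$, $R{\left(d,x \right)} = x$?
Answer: $-462$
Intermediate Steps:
$p = -211$ ($p = \left(-1\right) 211 = -211$)
$P{\left(v \right)} = 1$
$G{\left(l,q \right)} = l$ ($G{\left(l,q \right)} = l 1 = l$)
$G{\left(-251,43 \right)} + p = -251 - 211 = -462$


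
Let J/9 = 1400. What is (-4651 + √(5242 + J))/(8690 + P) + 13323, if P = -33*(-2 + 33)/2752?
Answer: 318591517259/23913857 + 2752*√17842/23913857 ≈ 13322.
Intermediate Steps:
J = 12600 (J = 9*1400 = 12600)
P = -1023/2752 (P = -33*31*(1/2752) = -1023*1/2752 = -1023/2752 ≈ -0.37173)
(-4651 + √(5242 + J))/(8690 + P) + 13323 = (-4651 + √(5242 + 12600))/(8690 - 1023/2752) + 13323 = (-4651 + √17842)/(23913857/2752) + 13323 = (-4651 + √17842)*(2752/23913857) + 13323 = (-12799552/23913857 + 2752*√17842/23913857) + 13323 = 318591517259/23913857 + 2752*√17842/23913857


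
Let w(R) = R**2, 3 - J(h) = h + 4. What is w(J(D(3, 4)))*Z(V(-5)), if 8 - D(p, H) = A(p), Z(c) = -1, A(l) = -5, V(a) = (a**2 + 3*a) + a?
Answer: -196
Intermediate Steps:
V(a) = a**2 + 4*a
D(p, H) = 13 (D(p, H) = 8 - 1*(-5) = 8 + 5 = 13)
J(h) = -1 - h (J(h) = 3 - (h + 4) = 3 - (4 + h) = 3 + (-4 - h) = -1 - h)
w(J(D(3, 4)))*Z(V(-5)) = (-1 - 1*13)**2*(-1) = (-1 - 13)**2*(-1) = (-14)**2*(-1) = 196*(-1) = -196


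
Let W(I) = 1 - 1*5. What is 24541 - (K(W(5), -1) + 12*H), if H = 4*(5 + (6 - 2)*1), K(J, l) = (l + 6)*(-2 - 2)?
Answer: 24129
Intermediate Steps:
W(I) = -4 (W(I) = 1 - 5 = -4)
K(J, l) = -24 - 4*l (K(J, l) = (6 + l)*(-4) = -24 - 4*l)
H = 36 (H = 4*(5 + 4*1) = 4*(5 + 4) = 4*9 = 36)
24541 - (K(W(5), -1) + 12*H) = 24541 - ((-24 - 4*(-1)) + 12*36) = 24541 - ((-24 + 4) + 432) = 24541 - (-20 + 432) = 24541 - 1*412 = 24541 - 412 = 24129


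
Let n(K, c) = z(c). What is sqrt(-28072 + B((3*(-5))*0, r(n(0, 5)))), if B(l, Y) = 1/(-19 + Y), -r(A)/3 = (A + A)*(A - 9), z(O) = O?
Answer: I*sqrt(286362371)/101 ≈ 167.55*I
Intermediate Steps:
n(K, c) = c
r(A) = -6*A*(-9 + A) (r(A) = -3*(A + A)*(A - 9) = -3*2*A*(-9 + A) = -6*A*(-9 + A))
sqrt(-28072 + B((3*(-5))*0, r(n(0, 5)))) = sqrt(-28072 + 1/(-19 + 6*5*(9 - 1*5))) = sqrt(-28072 + 1/(-19 + 6*5*(9 - 5))) = sqrt(-28072 + 1/(-19 + 6*5*4)) = sqrt(-28072 + 1/(-19 + 120)) = sqrt(-28072 + 1/101) = sqrt(-2835271/101) = I*sqrt(286362371)/101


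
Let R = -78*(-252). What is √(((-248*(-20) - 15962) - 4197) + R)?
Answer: √4457 ≈ 66.761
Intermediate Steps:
R = 19656
√(((-248*(-20) - 15962) - 4197) + R) = √(((-248*(-20) - 15962) - 4197) + 19656) = √(((4960 - 15962) - 4197) + 19656) = √((-11002 - 4197) + 19656) = √(-15199 + 19656) = √4457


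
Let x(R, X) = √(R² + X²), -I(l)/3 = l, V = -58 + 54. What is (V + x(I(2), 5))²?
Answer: (4 - √61)² ≈ 14.518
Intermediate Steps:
V = -4
I(l) = -3*l
(V + x(I(2), 5))² = (-4 + √((-3*2)² + 5²))² = (-4 + √((-6)² + 25))² = (-4 + √(36 + 25))² = (-4 + √61)²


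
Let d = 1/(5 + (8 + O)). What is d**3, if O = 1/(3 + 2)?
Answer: 125/287496 ≈ 0.00043479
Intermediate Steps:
O = 1/5 ≈ 0.20000
d = 5/66 (d = 1/(5 + (8 + 1/5)) = 1/(5 + 41/5) = 1/(66/5) = 5/66 ≈ 0.075758)
d**3 = (5/66)**3 = 125/287496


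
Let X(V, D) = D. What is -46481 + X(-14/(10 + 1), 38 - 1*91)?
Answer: -46534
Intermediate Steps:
-46481 + X(-14/(10 + 1), 38 - 1*91) = -46481 + (38 - 1*91) = -46481 + (38 - 91) = -46481 - 53 = -46534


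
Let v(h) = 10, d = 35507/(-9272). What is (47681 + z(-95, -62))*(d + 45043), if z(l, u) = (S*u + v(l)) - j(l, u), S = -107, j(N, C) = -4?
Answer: 22687963655181/9272 ≈ 2.4469e+9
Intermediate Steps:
d = -35507/9272 (d = 35507*(-1/9272) = -35507/9272 ≈ -3.8295)
z(l, u) = 14 - 107*u (z(l, u) = (-107*u + 10) - 1*(-4) = (10 - 107*u) + 4 = 14 - 107*u)
(47681 + z(-95, -62))*(d + 45043) = (47681 + (14 - 107*(-62)))*(-35507/9272 + 45043) = (47681 + (14 + 6634))*(417603189/9272) = (47681 + 6648)*(417603189/9272) = 54329*(417603189/9272) = 22687963655181/9272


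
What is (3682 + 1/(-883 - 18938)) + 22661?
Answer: 522144602/19821 ≈ 26343.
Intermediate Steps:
(3682 + 1/(-883 - 18938)) + 22661 = (3682 + 1/(-19821)) + 22661 = (3682 - 1/19821) + 22661 = 72980921/19821 + 22661 = 522144602/19821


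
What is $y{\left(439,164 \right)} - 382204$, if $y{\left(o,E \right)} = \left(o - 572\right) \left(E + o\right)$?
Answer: $-462403$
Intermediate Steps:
$y{\left(o,E \right)} = \left(-572 + o\right) \left(E + o\right)$
$y{\left(439,164 \right)} - 382204 = \left(439^{2} - 93808 - 251108 + 164 \cdot 439\right) - 382204 = \left(192721 - 93808 - 251108 + 71996\right) - 382204 = -80199 - 382204 = -462403$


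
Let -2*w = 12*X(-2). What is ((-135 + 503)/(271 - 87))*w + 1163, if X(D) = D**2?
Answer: 1115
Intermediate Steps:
w = -24 (w = -6*(-2)**2 = -6*4 = -1/2*48 = -24)
((-135 + 503)/(271 - 87))*w + 1163 = ((-135 + 503)/(271 - 87))*(-24) + 1163 = (368/184)*(-24) + 1163 = (368*(1/184))*(-24) + 1163 = 2*(-24) + 1163 = -48 + 1163 = 1115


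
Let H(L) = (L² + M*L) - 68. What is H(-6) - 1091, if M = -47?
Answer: -841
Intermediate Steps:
H(L) = -68 + L² - 47*L (H(L) = (L² - 47*L) - 68 = -68 + L² - 47*L)
H(-6) - 1091 = (-68 + (-6)² - 47*(-6)) - 1091 = (-68 + 36 + 282) - 1091 = 250 - 1091 = -841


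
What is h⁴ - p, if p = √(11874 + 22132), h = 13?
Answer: 28561 - 7*√694 ≈ 28377.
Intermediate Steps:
p = 7*√694 (p = √34006 = 7*√694 ≈ 184.41)
h⁴ - p = 13⁴ - 7*√694 = 28561 - 7*√694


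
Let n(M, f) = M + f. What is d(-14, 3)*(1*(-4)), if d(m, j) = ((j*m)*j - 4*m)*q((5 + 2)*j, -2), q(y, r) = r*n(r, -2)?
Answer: 2240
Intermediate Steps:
q(y, r) = r*(-2 + r) (q(y, r) = r*(r - 2) = r*(-2 + r))
d(m, j) = -32*m + 8*m*j² (d(m, j) = ((j*m)*j - 4*m)*(-2*(-2 - 2)) = (m*j² - 4*m)*(-2*(-4)) = (-4*m + m*j²)*8 = -32*m + 8*m*j²)
d(-14, 3)*(1*(-4)) = (8*(-14)*(-4 + 3²))*(1*(-4)) = (8*(-14)*(-4 + 9))*(-4) = (8*(-14)*5)*(-4) = -560*(-4) = 2240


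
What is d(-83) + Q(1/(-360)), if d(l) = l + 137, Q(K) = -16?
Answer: 38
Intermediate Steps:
d(l) = 137 + l
d(-83) + Q(1/(-360)) = (137 - 83) - 16 = 54 - 16 = 38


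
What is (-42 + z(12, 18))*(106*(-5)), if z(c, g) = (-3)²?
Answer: 17490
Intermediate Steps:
z(c, g) = 9
(-42 + z(12, 18))*(106*(-5)) = (-42 + 9)*(106*(-5)) = -33*(-530) = 17490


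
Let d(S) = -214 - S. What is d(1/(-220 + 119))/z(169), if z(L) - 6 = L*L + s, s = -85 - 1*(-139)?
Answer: -21613/2890721 ≈ -0.0074767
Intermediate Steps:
s = 54 (s = -85 + 139 = 54)
z(L) = 60 + L² (z(L) = 6 + (L*L + 54) = 6 + (L² + 54) = 6 + (54 + L²) = 60 + L²)
d(1/(-220 + 119))/z(169) = (-214 - 1/(-220 + 119))/(60 + 169²) = (-214 - 1/(-101))/(60 + 28561) = (-214 - 1*(-1/101))/28621 = (-214 + 1/101)*(1/28621) = -21613/101*1/28621 = -21613/2890721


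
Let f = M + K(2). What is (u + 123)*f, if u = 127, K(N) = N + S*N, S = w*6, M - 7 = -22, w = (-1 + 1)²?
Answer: -3250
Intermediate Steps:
w = 0 (w = 0² = 0)
M = -15 (M = 7 - 22 = -15)
S = 0 (S = 0*6 = 0)
K(N) = N (K(N) = N + 0*N = N + 0 = N)
f = -13 (f = -15 + 2 = -13)
(u + 123)*f = (127 + 123)*(-13) = 250*(-13) = -3250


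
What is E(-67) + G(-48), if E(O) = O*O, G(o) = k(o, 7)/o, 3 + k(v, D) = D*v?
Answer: 71937/16 ≈ 4496.1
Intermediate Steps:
k(v, D) = -3 + D*v
G(o) = (-3 + 7*o)/o
E(O) = O²
E(-67) + G(-48) = (-67)² + (7 - 3/(-48)) = 4489 + (7 - 3*(-1/48)) = 4489 + (7 + 1/16) = 4489 + 113/16 = 71937/16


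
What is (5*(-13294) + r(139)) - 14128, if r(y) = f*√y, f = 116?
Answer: -80598 + 116*√139 ≈ -79230.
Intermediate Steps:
r(y) = 116*√y
(5*(-13294) + r(139)) - 14128 = (5*(-13294) + 116*√139) - 14128 = (-66470 + 116*√139) - 14128 = -80598 + 116*√139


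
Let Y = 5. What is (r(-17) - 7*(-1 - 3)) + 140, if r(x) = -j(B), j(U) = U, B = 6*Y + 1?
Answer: 137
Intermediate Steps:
B = 31 (B = 6*5 + 1 = 30 + 1 = 31)
r(x) = -31 (r(x) = -1*31 = -31)
(r(-17) - 7*(-1 - 3)) + 140 = (-31 - 7*(-1 - 3)) + 140 = (-31 - 7*(-4)) + 140 = (-31 + 28) + 140 = -3 + 140 = 137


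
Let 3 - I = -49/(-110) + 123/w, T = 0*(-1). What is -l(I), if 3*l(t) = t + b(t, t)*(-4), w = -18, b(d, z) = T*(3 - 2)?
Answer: -1549/495 ≈ -3.1293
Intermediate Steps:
T = 0
b(d, z) = 0 (b(d, z) = 0*(3 - 2) = 0*1 = 0)
I = 1549/165 (I = 3 - (-49/(-110) + 123/(-18)) = 3 - (-49*(-1/110) + 123*(-1/18)) = 3 - (49/110 - 41/6) = 3 - 1*(-1054/165) = 3 + 1054/165 = 1549/165 ≈ 9.3879)
l(t) = t/3 (l(t) = (t + 0*(-4))/3 = (t + 0)/3 = t/3)
-l(I) = -1549/(3*165) = -1*1549/495 = -1549/495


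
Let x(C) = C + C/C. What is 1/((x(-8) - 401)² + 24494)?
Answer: 1/190958 ≈ 5.2368e-6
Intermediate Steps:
x(C) = 1 + C (x(C) = C + 1 = 1 + C)
1/((x(-8) - 401)² + 24494) = 1/(((1 - 8) - 401)² + 24494) = 1/((-7 - 401)² + 24494) = 1/((-408)² + 24494) = 1/(166464 + 24494) = 1/190958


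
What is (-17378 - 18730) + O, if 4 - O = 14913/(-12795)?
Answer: -153978589/4265 ≈ -36103.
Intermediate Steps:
O = 22031/4265 (O = 4 - 14913/(-12795) = 4 - 14913*(-1)/12795 = 4 - 1*(-4971/4265) = 4 + 4971/4265 = 22031/4265 ≈ 5.1655)
(-17378 - 18730) + O = (-17378 - 18730) + 22031/4265 = -36108 + 22031/4265 = -153978589/4265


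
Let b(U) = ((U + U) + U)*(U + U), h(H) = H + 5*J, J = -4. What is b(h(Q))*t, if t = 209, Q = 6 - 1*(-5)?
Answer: 101574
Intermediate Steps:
Q = 11 (Q = 6 + 5 = 11)
h(H) = -20 + H (h(H) = H + 5*(-4) = H - 20 = -20 + H)
b(U) = 6*U² (b(U) = (2*U + U)*(2*U) = (3*U)*(2*U) = 6*U²)
b(h(Q))*t = (6*(-20 + 11)²)*209 = (6*(-9)²)*209 = (6*81)*209 = 486*209 = 101574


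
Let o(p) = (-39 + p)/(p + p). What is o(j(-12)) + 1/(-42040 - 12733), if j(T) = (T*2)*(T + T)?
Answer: 9803983/21032832 ≈ 0.46613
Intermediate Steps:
j(T) = 4*T**2 (j(T) = (2*T)*(2*T) = 4*T**2)
o(p) = (-39 + p)/(2*p) (o(p) = (-39 + p)/((2*p)) = (-39 + p)*(1/(2*p)) = (-39 + p)/(2*p))
o(j(-12)) + 1/(-42040 - 12733) = (-39 + 4*(-12)**2)/(2*((4*(-12)**2))) + 1/(-42040 - 12733) = (-39 + 4*144)/(2*((4*144))) + 1/(-54773) = (1/2)*(-39 + 576)/576 - 1/54773 = (1/2)*(1/576)*537 - 1/54773 = 179/384 - 1/54773 = 9803983/21032832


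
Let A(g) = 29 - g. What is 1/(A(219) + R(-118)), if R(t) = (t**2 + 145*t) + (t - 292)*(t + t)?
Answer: 1/93384 ≈ 1.0708e-5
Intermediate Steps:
R(t) = t**2 + 145*t + 2*t*(-292 + t) (R(t) = (t**2 + 145*t) + (-292 + t)*(2*t) = (t**2 + 145*t) + 2*t*(-292 + t) = t**2 + 145*t + 2*t*(-292 + t))
1/(A(219) + R(-118)) = 1/((29 - 1*219) - 118*(-439 + 3*(-118))) = 1/((29 - 219) - 118*(-439 - 354)) = 1/(-190 - 118*(-793)) = 1/(-190 + 93574) = 1/93384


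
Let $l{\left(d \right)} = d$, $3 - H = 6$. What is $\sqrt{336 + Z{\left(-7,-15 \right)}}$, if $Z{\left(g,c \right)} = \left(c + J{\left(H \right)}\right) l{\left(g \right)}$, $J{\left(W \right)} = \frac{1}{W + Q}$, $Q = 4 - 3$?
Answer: $\frac{\sqrt{1778}}{2} \approx 21.083$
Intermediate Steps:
$Q = 1$ ($Q = 4 - 3 = 1$)
$H = -3$ ($H = 3 - 6 = -3$)
$J{\left(W \right)} = \frac{1}{1 + W}$ ($J{\left(W \right)} = \frac{1}{W + 1} = \frac{1}{1 + W}$)
$Z{\left(g,c \right)} = g \left(- \frac{1}{2} + c\right)$ ($Z{\left(g,c \right)} = \left(c + \frac{1}{1 - 3}\right) g = \left(c + \frac{1}{-2}\right) g = \left(c - \frac{1}{2}\right) g = \left(- \frac{1}{2} + c\right) g = g \left(- \frac{1}{2} + c\right)$)
$\sqrt{336 + Z{\left(-7,-15 \right)}} = \sqrt{336 - 7 \left(- \frac{1}{2} - 15\right)} = \sqrt{336 - - \frac{217}{2}} = \sqrt{336 + \frac{217}{2}} = \sqrt{\frac{889}{2}} = \frac{\sqrt{1778}}{2}$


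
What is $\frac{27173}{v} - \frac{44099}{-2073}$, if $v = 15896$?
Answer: $\frac{757327333}{32952408} \approx 22.982$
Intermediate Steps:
$\frac{27173}{v} - \frac{44099}{-2073} = \frac{27173}{15896} - \frac{44099}{-2073} = 27173 \cdot \frac{1}{15896} - - \frac{44099}{2073} = \frac{27173}{15896} + \frac{44099}{2073} = \frac{757327333}{32952408}$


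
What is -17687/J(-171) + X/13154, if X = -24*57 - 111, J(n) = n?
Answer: 232401889/2249334 ≈ 103.32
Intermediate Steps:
X = -1479 (X = -1368 - 111 = -1479)
-17687/J(-171) + X/13154 = -17687/(-171) - 1479/13154 = -17687*(-1/171) - 1479*1/13154 = 17687/171 - 1479/13154 = 232401889/2249334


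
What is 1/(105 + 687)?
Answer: 1/792 ≈ 0.0012626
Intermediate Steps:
1/(105 + 687) = 1/792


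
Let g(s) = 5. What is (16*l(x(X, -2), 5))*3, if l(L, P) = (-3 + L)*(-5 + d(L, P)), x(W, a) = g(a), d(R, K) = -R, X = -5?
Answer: -960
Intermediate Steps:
x(W, a) = 5
l(L, P) = (-5 - L)*(-3 + L) (l(L, P) = (-3 + L)*(-5 - L) = (-5 - L)*(-3 + L))
(16*l(x(X, -2), 5))*3 = (16*(15 - 1*5² - 2*5))*3 = (16*(15 - 1*25 - 10))*3 = (16*(15 - 25 - 10))*3 = (16*(-20))*3 = -320*3 = -960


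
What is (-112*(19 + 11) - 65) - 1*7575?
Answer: -11000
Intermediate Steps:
(-112*(19 + 11) - 65) - 1*7575 = (-112*30 - 65) - 7575 = (-3360 - 65) - 7575 = -3425 - 7575 = -11000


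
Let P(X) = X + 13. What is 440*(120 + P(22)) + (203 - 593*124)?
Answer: -5129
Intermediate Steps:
P(X) = 13 + X
440*(120 + P(22)) + (203 - 593*124) = 440*(120 + (13 + 22)) + (203 - 593*124) = 440*(120 + 35) + (203 - 73532) = 440*155 - 73329 = 68200 - 73329 = -5129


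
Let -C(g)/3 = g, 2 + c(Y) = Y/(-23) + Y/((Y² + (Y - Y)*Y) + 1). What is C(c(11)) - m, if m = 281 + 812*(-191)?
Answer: 434419769/2806 ≈ 1.5482e+5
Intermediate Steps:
c(Y) = -2 - Y/23 + Y/(1 + Y²) (c(Y) = -2 + (Y/(-23) + Y/((Y² + (Y - Y)*Y) + 1)) = -2 + (Y*(-1/23) + Y/((Y² + 0*Y) + 1)) = -2 + (-Y/23 + Y/((Y² + 0) + 1)) = -2 + (-Y/23 + Y/(Y² + 1)) = -2 + (-Y/23 + Y/(1 + Y²)) = -2 - Y/23 + Y/(1 + Y²))
C(g) = -3*g
m = -154811 (m = 281 - 155092 = -154811)
C(c(11)) - m = -3*(-46 - 1*11³ - 46*11² + 22*11)/(23*(1 + 11²)) - 1*(-154811) = -3*(-46 - 1*1331 - 46*121 + 242)/(23*(1 + 121)) + 154811 = -3*(-46 - 1331 - 5566 + 242)/(23*122) + 154811 = -3*(-6701)/(23*122) + 154811 = -3*(-6701/2806) + 154811 = 20103/2806 + 154811 = 434419769/2806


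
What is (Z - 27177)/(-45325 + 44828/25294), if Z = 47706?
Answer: -259630263/573202861 ≈ -0.45295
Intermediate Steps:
(Z - 27177)/(-45325 + 44828/25294) = (47706 - 27177)/(-45325 + 44828/25294) = 20529/(-45325 + 44828*(1/25294)) = 20529/(-45325 + 22414/12647) = 20529/(-573202861/12647) = 20529*(-12647/573202861) = -259630263/573202861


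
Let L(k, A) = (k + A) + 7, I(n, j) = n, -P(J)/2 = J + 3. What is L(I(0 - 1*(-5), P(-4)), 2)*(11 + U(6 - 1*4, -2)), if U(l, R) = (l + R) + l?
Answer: 182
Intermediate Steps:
P(J) = -6 - 2*J (P(J) = -2*(J + 3) = -2*(3 + J) = -6 - 2*J)
U(l, R) = R + 2*l (U(l, R) = (R + l) + l = R + 2*l)
L(k, A) = 7 + A + k (L(k, A) = (A + k) + 7 = 7 + A + k)
L(I(0 - 1*(-5), P(-4)), 2)*(11 + U(6 - 1*4, -2)) = (7 + 2 + (0 - 1*(-5)))*(11 + (-2 + 2*(6 - 1*4))) = (7 + 2 + (0 + 5))*(11 + (-2 + 2*(6 - 4))) = (7 + 2 + 5)*(11 + (-2 + 2*2)) = 14*(11 + (-2 + 4)) = 14*(11 + 2) = 14*13 = 182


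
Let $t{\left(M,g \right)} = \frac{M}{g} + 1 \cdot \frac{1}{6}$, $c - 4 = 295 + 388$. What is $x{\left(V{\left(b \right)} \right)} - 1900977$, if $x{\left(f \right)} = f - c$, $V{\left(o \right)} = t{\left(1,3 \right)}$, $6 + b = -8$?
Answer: $- \frac{3803327}{2} \approx -1.9017 \cdot 10^{6}$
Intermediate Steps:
$b = -14$ ($b = -6 - 8 = -14$)
$c = 687$ ($c = 4 + \left(295 + 388\right) = 4 + 683 = 687$)
$t{\left(M,g \right)} = \frac{1}{6} + \frac{M}{g}$ ($t{\left(M,g \right)} = \frac{M}{g} + 1 \cdot \frac{1}{6} = \frac{M}{g} + \frac{1}{6} = \frac{1}{6} + \frac{M}{g}$)
$V{\left(o \right)} = \frac{1}{2}$ ($V{\left(o \right)} = \frac{1 + \frac{1}{6} \cdot 3}{3} = \frac{1 + \frac{1}{2}}{3} = \frac{1}{3} \cdot \frac{3}{2} = \frac{1}{2}$)
$x{\left(f \right)} = -687 + f$ ($x{\left(f \right)} = f - 687 = -687 + f$)
$x{\left(V{\left(b \right)} \right)} - 1900977 = \left(-687 + \frac{1}{2}\right) - 1900977 = - \frac{1373}{2} - 1900977 = - \frac{3803327}{2}$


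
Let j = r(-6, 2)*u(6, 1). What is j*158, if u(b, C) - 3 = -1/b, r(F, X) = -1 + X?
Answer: 1343/3 ≈ 447.67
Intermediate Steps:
u(b, C) = 3 - 1/b
j = 17/6 (j = (-1 + 2)*(3 - 1/6) = 1*(3 - 1*1/6) = 1*(3 - 1/6) = 1*(17/6) = 17/6 ≈ 2.8333)
j*158 = (17/6)*158 = 1343/3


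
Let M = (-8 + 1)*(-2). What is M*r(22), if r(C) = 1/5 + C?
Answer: 1554/5 ≈ 310.80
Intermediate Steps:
r(C) = ⅕ + C
M = 14 (M = -7*(-2) = 14)
M*r(22) = 14*(⅕ + 22) = 14*(111/5) = 1554/5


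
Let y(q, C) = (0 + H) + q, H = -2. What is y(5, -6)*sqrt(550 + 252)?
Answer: 3*sqrt(802) ≈ 84.959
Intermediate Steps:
y(q, C) = -2 + q (y(q, C) = (0 - 2) + q = -2 + q)
y(5, -6)*sqrt(550 + 252) = (-2 + 5)*sqrt(550 + 252) = 3*sqrt(802)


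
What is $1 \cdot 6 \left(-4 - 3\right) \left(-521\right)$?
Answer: $21882$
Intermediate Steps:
$1 \cdot 6 \left(-4 - 3\right) \left(-521\right) = 6 \left(-7\right) \left(-521\right) = \left(-42\right) \left(-521\right) = 21882$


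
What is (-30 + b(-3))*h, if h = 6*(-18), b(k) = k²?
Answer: 2268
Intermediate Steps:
h = -108
(-30 + b(-3))*h = (-30 + (-3)²)*(-108) = (-30 + 9)*(-108) = -21*(-108) = 2268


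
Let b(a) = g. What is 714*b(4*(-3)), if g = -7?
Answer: -4998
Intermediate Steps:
b(a) = -7
714*b(4*(-3)) = 714*(-7) = -4998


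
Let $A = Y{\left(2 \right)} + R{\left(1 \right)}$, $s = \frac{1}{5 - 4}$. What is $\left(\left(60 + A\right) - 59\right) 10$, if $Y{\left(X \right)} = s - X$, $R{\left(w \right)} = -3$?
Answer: $-30$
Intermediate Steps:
$s = 1$ ($s = 1^{-1} = 1$)
$Y{\left(X \right)} = 1 - X$
$A = -4$ ($A = \left(1 - 2\right) - 3 = -1 - 3 = -4$)
$\left(\left(60 + A\right) - 59\right) 10 = \left(\left(60 - 4\right) - 59\right) 10 = \left(56 - 59\right) 10 = \left(-3\right) 10 = -30$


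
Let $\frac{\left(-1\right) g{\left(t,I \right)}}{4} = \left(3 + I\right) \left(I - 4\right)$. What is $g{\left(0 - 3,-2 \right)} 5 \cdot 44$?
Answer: $5280$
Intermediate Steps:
$g{\left(t,I \right)} = - 4 \left(-4 + I\right) \left(3 + I\right)$ ($g{\left(t,I \right)} = - 4 \left(3 + I\right) \left(I - 4\right) = - 4 \left(3 + I\right) \left(-4 + I\right) = - 4 \left(-4 + I\right) \left(3 + I\right)$)
$g{\left(0 - 3,-2 \right)} 5 \cdot 44 = \left(48 - 4 \left(-2\right)^{2} + 4 \left(-2\right)\right) 5 \cdot 44 = \left(48 - 16 - 8\right) 5 \cdot 44 = 24 \cdot 5 \cdot 44 = 120 \cdot 44 = 5280$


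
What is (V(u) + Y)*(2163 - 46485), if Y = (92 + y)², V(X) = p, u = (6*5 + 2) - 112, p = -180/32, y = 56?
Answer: -3882319107/4 ≈ -9.7058e+8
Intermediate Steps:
p = -45/8 (p = -180*1/32 = -45/8 ≈ -5.6250)
u = -80 (u = (30 + 2) - 112 = 32 - 112 = -80)
V(X) = -45/8
Y = 21904 (Y = (92 + 56)² = 148² = 21904)
(V(u) + Y)*(2163 - 46485) = (-45/8 + 21904)*(2163 - 46485) = (175187/8)*(-44322) = -3882319107/4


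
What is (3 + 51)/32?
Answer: 27/16 ≈ 1.6875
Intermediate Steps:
(3 + 51)/32 = (1/32)*54 = 27/16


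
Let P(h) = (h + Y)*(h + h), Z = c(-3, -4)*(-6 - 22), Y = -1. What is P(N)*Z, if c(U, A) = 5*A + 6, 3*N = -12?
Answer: 15680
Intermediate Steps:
N = -4 (N = (⅓)*(-12) = -4)
c(U, A) = 6 + 5*A
Z = 392 (Z = (6 + 5*(-4))*(-6 - 22) = (6 - 20)*(-28) = -14*(-28) = 392)
P(h) = 2*h*(-1 + h) (P(h) = (h - 1)*(h + h) = (-1 + h)*(2*h) = 2*h*(-1 + h))
P(N)*Z = (2*(-4)*(-1 - 4))*392 = (2*(-4)*(-5))*392 = 40*392 = 15680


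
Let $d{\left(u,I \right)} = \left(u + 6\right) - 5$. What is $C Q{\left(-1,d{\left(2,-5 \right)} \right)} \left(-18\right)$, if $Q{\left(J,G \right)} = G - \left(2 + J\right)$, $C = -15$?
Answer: $540$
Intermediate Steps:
$d{\left(u,I \right)} = 1 + u$ ($d{\left(u,I \right)} = \left(6 + u\right) - 5 = 1 + u$)
$Q{\left(J,G \right)} = -2 + G - J$
$C Q{\left(-1,d{\left(2,-5 \right)} \right)} \left(-18\right) = - 15 \left(-2 + \left(1 + 2\right) - -1\right) \left(-18\right) = - 15 \left(-2 + 3 + 1\right) \left(-18\right) = \left(-15\right) 2 \left(-18\right) = \left(-30\right) \left(-18\right) = 540$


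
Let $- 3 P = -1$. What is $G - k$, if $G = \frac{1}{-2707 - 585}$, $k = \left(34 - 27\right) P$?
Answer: $- \frac{23047}{9876} \approx -2.3336$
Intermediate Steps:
$P = \frac{1}{3}$ ($P = \left(- \frac{1}{3}\right) \left(-1\right) = \frac{1}{3} \approx 0.33333$)
$k = \frac{7}{3}$ ($k = \left(34 - 27\right) \frac{1}{3} = 7 \cdot \frac{1}{3} = \frac{7}{3} \approx 2.3333$)
$G = - \frac{1}{3292}$ ($G = \frac{1}{-3292} = - \frac{1}{3292} \approx -0.00030377$)
$G - k = - \frac{1}{3292} - \frac{7}{3} = - \frac{23047}{9876}$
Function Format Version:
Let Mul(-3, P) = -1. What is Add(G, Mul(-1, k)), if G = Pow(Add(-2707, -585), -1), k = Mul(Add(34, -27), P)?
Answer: Rational(-23047, 9876) ≈ -2.3336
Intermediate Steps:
P = Rational(1, 3) (P = Mul(Rational(-1, 3), -1) = Rational(1, 3) ≈ 0.33333)
k = Rational(7, 3) (k = Mul(Add(34, -27), Rational(1, 3)) = Mul(7, Rational(1, 3)) = Rational(7, 3) ≈ 2.3333)
G = Rational(-1, 3292) (G = Pow(-3292, -1) = Rational(-1, 3292) ≈ -0.00030377)
Add(G, Mul(-1, k)) = Add(Rational(-1, 3292), Mul(-1, Rational(7, 3))) = Add(Rational(-1, 3292), Rational(-7, 3)) = Rational(-23047, 9876)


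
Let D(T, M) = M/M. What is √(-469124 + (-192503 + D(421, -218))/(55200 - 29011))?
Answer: I*√321760173685282/26189 ≈ 684.93*I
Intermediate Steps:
D(T, M) = 1
√(-469124 + (-192503 + D(421, -218))/(55200 - 29011)) = √(-469124 + (-192503 + 1)/(55200 - 29011)) = √(-469124 - 192502/26189) = √(-12286080938/26189) = I*√321760173685282/26189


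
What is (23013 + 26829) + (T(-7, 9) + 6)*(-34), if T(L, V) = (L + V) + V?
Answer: 49264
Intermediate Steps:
T(L, V) = L + 2*V
(23013 + 26829) + (T(-7, 9) + 6)*(-34) = (23013 + 26829) + ((-7 + 2*9) + 6)*(-34) = 49842 + ((-7 + 18) + 6)*(-34) = 49842 + (11 + 6)*(-34) = 49842 + 17*(-34) = 49842 - 578 = 49264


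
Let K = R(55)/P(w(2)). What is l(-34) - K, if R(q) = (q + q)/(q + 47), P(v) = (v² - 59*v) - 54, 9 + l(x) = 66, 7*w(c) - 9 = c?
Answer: 20549371/360468 ≈ 57.007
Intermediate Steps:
w(c) = 9/7 + c/7
l(x) = 57 (l(x) = -9 + 66 = 57)
P(v) = -54 + v² - 59*v
R(q) = 2*q/(47 + q) (R(q) = (2*q)/(47 + q) = 2*q/(47 + q))
K = -2695/360468 (K = (2*55/(47 + 55))/(-54 + (9/7 + (⅐)*2)² - 59*(9/7 + (⅐)*2)) = (2*55/102)/(-54 + (9/7 + 2/7)² - 59*(9/7 + 2/7)) = (2*55*(1/102))/(-54 + (11/7)² - 59*11/7) = 55/(51*(-54 + 121/49 - 649/7)) = 55/(51*(-7068/49)) = (55/51)*(-49/7068) = -2695/360468 ≈ -0.0074764)
l(-34) - K = 57 - 1*(-2695/360468) = 57 + 2695/360468 = 20549371/360468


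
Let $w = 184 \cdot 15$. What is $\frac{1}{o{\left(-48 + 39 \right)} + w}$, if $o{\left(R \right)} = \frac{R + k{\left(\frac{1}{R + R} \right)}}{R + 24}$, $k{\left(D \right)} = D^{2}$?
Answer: $\frac{972}{2682137} \approx 0.0003624$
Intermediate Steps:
$w = 2760$
$o{\left(R \right)} = \frac{R + \frac{1}{4 R^{2}}}{24 + R}$ ($o{\left(R \right)} = \frac{R + \left(\frac{1}{R + R}\right)^{2}}{R + 24} = \frac{R + \left(\frac{1}{2 R}\right)^{2}}{24 + R} = \frac{R + \frac{1}{4 R^{2}}}{24 + R}$)
$\frac{1}{o{\left(-48 + 39 \right)} + w} = \frac{1}{\frac{\frac{1}{4} + \left(-48 + 39\right)^{3}}{\left(-48 + 39\right)^{2} \left(24 + \left(-48 + 39\right)\right)} + 2760} = \frac{1}{\frac{\frac{1}{4} + \left(-9\right)^{3}}{81 \left(24 - 9\right)} + 2760} = \frac{1}{\frac{\frac{1}{4} - 729}{81 \cdot 15} + 2760} = \frac{1}{\frac{1}{81} \cdot \frac{1}{15} \left(- \frac{2915}{4}\right) + 2760} = \frac{1}{- \frac{583}{972} + 2760} = \frac{1}{\frac{2682137}{972}} = \frac{972}{2682137}$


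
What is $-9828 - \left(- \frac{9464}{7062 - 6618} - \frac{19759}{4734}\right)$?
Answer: $- \frac{1716988193}{175158} \approx -9802.5$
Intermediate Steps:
$-9828 - \left(- \frac{9464}{7062 - 6618} - \frac{19759}{4734}\right) = -9828 - \left(- \frac{9464}{444} - \frac{19759}{4734}\right) = -9828 - \left(\left(-9464\right) \frac{1}{444} - \frac{19759}{4734}\right) = -9828 - \left(- \frac{2366}{111} - \frac{19759}{4734}\right) = -9828 - - \frac{4464631}{175158} = -9828 + \frac{4464631}{175158} = - \frac{1716988193}{175158}$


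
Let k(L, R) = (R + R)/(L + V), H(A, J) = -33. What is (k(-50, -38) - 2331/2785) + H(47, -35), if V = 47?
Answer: -71048/8355 ≈ -8.5036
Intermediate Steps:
k(L, R) = 2*R/(47 + L) (k(L, R) = (R + R)/(L + 47) = (2*R)/(47 + L) = 2*R/(47 + L))
(k(-50, -38) - 2331/2785) + H(47, -35) = (2*(-38)/(47 - 50) - 2331/2785) - 33 = (2*(-38)/(-3) - 2331*1/2785) - 33 = (2*(-38)*(-⅓) - 2331/2785) - 33 = (76/3 - 2331/2785) - 33 = 204667/8355 - 33 = -71048/8355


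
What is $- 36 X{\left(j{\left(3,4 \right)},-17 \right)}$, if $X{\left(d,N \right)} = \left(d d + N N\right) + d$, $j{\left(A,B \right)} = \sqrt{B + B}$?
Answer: $-10692 - 72 \sqrt{2} \approx -10794.0$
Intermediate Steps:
$j{\left(A,B \right)} = \sqrt{2} \sqrt{B}$ ($j{\left(A,B \right)} = \sqrt{2 B} = \sqrt{2} \sqrt{B}$)
$X{\left(d,N \right)} = d + N^{2} + d^{2}$ ($X{\left(d,N \right)} = \left(d^{2} + N^{2}\right) + d = \left(N^{2} + d^{2}\right) + d = d + N^{2} + d^{2}$)
$- 36 X{\left(j{\left(3,4 \right)},-17 \right)} = - 36 \left(\sqrt{2} \sqrt{4} + \left(-17\right)^{2} + \left(\sqrt{2} \sqrt{4}\right)^{2}\right) = - 36 \left(\sqrt{2} \cdot 2 + 289 + \left(\sqrt{2} \cdot 2\right)^{2}\right) = - 36 \left(2 \sqrt{2} + 289 + \left(2 \sqrt{2}\right)^{2}\right) = - 36 \left(2 \sqrt{2} + 289 + 8\right) = - 36 \left(297 + 2 \sqrt{2}\right) = -10692 - 72 \sqrt{2}$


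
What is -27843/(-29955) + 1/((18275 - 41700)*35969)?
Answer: 1563985531968/1682619928525 ≈ 0.92949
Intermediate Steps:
-27843/(-29955) + 1/((18275 - 41700)*35969) = -27843*(-1/29955) + (1/35969)/(-23425) = 9281/9985 - 1/23425*1/35969 = 9281/9985 - 1/842573825 = 1563985531968/1682619928525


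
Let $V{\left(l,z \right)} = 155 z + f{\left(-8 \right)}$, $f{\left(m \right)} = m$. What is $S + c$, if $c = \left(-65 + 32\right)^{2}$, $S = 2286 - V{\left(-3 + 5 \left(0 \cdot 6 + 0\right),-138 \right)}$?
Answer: $24773$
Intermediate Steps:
$V{\left(l,z \right)} = -8 + 155 z$ ($V{\left(l,z \right)} = 155 z - 8 = -8 + 155 z$)
$S = 23684$ ($S = 2286 - \left(-8 + 155 \left(-138\right)\right) = 2286 - \left(-8 - 21390\right) = 2286 - -21398 = 2286 + 21398 = 23684$)
$c = 1089$ ($c = \left(-33\right)^{2} = 1089$)
$S + c = 23684 + 1089 = 24773$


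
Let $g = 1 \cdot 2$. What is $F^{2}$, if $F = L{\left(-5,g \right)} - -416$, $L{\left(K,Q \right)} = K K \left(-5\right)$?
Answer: $84681$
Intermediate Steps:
$g = 2$
$L{\left(K,Q \right)} = - 5 K^{2}$ ($L{\left(K,Q \right)} = K^{2} \left(-5\right) = - 5 K^{2}$)
$F = 291$ ($F = - 5 \left(-5\right)^{2} - -416 = \left(-5\right) 25 + 416 = -125 + 416 = 291$)
$F^{2} = 291^{2} = 84681$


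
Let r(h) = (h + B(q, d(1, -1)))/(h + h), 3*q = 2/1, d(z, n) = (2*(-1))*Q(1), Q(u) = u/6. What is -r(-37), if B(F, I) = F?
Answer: -109/222 ≈ -0.49099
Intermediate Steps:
Q(u) = u/6 (Q(u) = u*(1/6) = u/6)
d(z, n) = -1/3 (d(z, n) = (2*(-1))*((1/6)*1) = -2*1/6 = -1/3)
q = 2/3 (q = (2/1)/3 = (2*1)/3 = (1/3)*2 = 2/3 ≈ 0.66667)
r(h) = (2/3 + h)/(2*h) (r(h) = (h + 2/3)/(h + h) = (2/3 + h)/((2*h)) = (2/3 + h)*(1/(2*h)) = (2/3 + h)/(2*h))
-r(-37) = -(2 + 3*(-37))/(6*(-37)) = -(-1)*(2 - 111)/(6*37) = -(-1)*(-109)/(6*37) = -1*109/222 = -109/222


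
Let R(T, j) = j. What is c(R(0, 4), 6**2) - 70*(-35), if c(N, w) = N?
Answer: 2454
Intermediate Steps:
c(R(0, 4), 6**2) - 70*(-35) = 4 - 70*(-35) = 4 + 2450 = 2454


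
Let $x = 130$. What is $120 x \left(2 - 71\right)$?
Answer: $-1076400$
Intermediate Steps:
$120 x \left(2 - 71\right) = 120 \cdot 130 \left(2 - 71\right) = 15600 \left(2 - 71\right) = 15600 \left(-69\right) = -1076400$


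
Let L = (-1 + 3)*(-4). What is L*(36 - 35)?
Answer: -8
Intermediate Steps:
L = -8 (L = 2*(-4) = -8)
L*(36 - 35) = -8*(36 - 35) = -8*1 = -8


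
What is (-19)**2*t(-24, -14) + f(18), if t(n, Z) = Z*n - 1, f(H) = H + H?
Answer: 120971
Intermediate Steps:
f(H) = 2*H
t(n, Z) = -1 + Z*n
(-19)**2*t(-24, -14) + f(18) = (-19)**2*(-1 - 14*(-24)) + 2*18 = 361*(-1 + 336) + 36 = 361*335 + 36 = 120935 + 36 = 120971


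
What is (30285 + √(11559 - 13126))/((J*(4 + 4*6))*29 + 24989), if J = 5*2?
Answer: 30285/33109 + I*√1567/33109 ≈ 0.91471 + 0.0011956*I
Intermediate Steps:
J = 10
(30285 + √(11559 - 13126))/((J*(4 + 4*6))*29 + 24989) = (30285 + √(11559 - 13126))/((10*(4 + 4*6))*29 + 24989) = (30285 + √(-1567))/((10*(4 + 24))*29 + 24989) = (30285 + I*√1567)/((10*28)*29 + 24989) = (30285 + I*√1567)/(280*29 + 24989) = (30285 + I*√1567)/(8120 + 24989) = (30285 + I*√1567)/33109 = (30285 + I*√1567)*(1/33109) = 30285/33109 + I*√1567/33109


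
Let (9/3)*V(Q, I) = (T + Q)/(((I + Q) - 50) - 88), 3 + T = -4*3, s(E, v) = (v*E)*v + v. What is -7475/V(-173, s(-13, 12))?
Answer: -48684675/188 ≈ -2.5896e+5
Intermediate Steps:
s(E, v) = v + E*v**2 (s(E, v) = (E*v)*v + v = E*v**2 + v = v + E*v**2)
T = -15 (T = -3 - 4*3 = -3 - 12 = -15)
V(Q, I) = (-15 + Q)/(3*(-138 + I + Q)) (V(Q, I) = ((-15 + Q)/(((I + Q) - 50) - 88))/3 = ((-15 + Q)/((-50 + I + Q) - 88))/3 = ((-15 + Q)/(-138 + I + Q))/3 = (-15 + Q)/(3*(-138 + I + Q)))
-7475/V(-173, s(-13, 12)) = -7475*(-138 + 12*(1 - 13*12) - 173)/(-5 + (1/3)*(-173)) = -7475*(-138 + 12*(1 - 156) - 173)/(-5 - 173/3) = -7475/(-188/3/(-138 + 12*(-155) - 173)) = -7475/(-188/3/(-138 - 1860 - 173)) = -7475/(-188/3/(-2171)) = -7475/((-1/2171*(-188/3))) = -7475/188/6513 = -7475*6513/188 = -48684675/188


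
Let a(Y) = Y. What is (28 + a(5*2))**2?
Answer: 1444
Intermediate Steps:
(28 + a(5*2))**2 = (28 + 5*2)**2 = (28 + 10)**2 = 38**2 = 1444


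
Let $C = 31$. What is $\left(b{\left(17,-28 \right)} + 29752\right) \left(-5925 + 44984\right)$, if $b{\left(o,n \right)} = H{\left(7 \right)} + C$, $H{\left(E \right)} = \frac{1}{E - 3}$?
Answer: $\frac{4653215847}{4} \approx 1.1633 \cdot 10^{9}$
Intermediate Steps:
$H{\left(E \right)} = \frac{1}{-3 + E}$
$b{\left(o,n \right)} = \frac{125}{4}$ ($b{\left(o,n \right)} = \frac{1}{-3 + 7} + 31 = \frac{1}{4} + 31 = \frac{125}{4}$)
$\left(b{\left(17,-28 \right)} + 29752\right) \left(-5925 + 44984\right) = \left(\frac{125}{4} + 29752\right) \left(-5925 + 44984\right) = \frac{119133}{4} \cdot 39059 = \frac{4653215847}{4}$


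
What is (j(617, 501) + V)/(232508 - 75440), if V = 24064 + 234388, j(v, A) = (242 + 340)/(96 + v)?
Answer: 92138429/55994742 ≈ 1.6455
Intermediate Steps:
j(v, A) = 582/(96 + v)
V = 258452
(j(617, 501) + V)/(232508 - 75440) = (582/(96 + 617) + 258452)/(232508 - 75440) = (582/713 + 258452)/157068 = (582*(1/713) + 258452)*(1/157068) = (582/713 + 258452)*(1/157068) = (184276858/713)*(1/157068) = 92138429/55994742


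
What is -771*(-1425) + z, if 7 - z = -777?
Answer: 1099459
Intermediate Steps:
z = 784 (z = 7 - 1*(-777) = 7 + 777 = 784)
-771*(-1425) + z = -771*(-1425) + 784 = 1098675 + 784 = 1099459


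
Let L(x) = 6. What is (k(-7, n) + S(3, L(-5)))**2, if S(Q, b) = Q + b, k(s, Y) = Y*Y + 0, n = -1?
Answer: 100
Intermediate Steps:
k(s, Y) = Y**2 (k(s, Y) = Y**2 + 0 = Y**2)
(k(-7, n) + S(3, L(-5)))**2 = ((-1)**2 + (3 + 6))**2 = (1 + 9)**2 = 10**2 = 100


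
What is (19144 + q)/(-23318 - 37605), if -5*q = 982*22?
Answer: -74116/304615 ≈ -0.24331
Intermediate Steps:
q = -21604/5 (q = -982*22/5 = -1/5*21604 = -21604/5 ≈ -4320.8)
(19144 + q)/(-23318 - 37605) = (19144 - 21604/5)/(-23318 - 37605) = (74116/5)/(-60923) = (74116/5)*(-1/60923) = -74116/304615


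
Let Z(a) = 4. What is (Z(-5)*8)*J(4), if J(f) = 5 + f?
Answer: 288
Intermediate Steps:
(Z(-5)*8)*J(4) = (4*8)*(5 + 4) = 32*9 = 288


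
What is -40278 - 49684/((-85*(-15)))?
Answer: -51404134/1275 ≈ -40317.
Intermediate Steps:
-40278 - 49684/((-85*(-15))) = -40278 - 49684/1275 = -51404134/1275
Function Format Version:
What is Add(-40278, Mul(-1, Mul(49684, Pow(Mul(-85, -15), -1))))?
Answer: Rational(-51404134, 1275) ≈ -40317.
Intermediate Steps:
Add(-40278, Mul(-1, Mul(49684, Pow(Mul(-85, -15), -1)))) = Add(-40278, Mul(-1, Mul(49684, Pow(1275, -1)))) = Add(-40278, Mul(-1, Mul(49684, Rational(1, 1275)))) = Add(-40278, Mul(-1, Rational(49684, 1275))) = Add(-40278, Rational(-49684, 1275)) = Rational(-51404134, 1275)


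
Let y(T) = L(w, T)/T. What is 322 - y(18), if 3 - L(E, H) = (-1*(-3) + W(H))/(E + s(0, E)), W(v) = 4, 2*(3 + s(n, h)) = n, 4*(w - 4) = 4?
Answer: 11593/36 ≈ 322.03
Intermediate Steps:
w = 5 (w = 4 + (¼)*4 = 4 + 1 = 5)
s(n, h) = -3 + n/2
L(E, H) = 3 - 7/(-3 + E) (L(E, H) = 3 - (-1*(-3) + 4)/(E + (-3 + (½)*0)) = 3 - (3 + 4)/(E + (-3 + 0)) = 3 - 7/(E - 3) = 3 - 7/(-3 + E))
y(T) = -1/(2*T) (y(T) = ((-16 + 3*5)/(-3 + 5))/T = ((-16 + 15)/2)/T = ((½)*(-1))/T = -1/(2*T))
322 - y(18) = 322 - (-1)/(2*18) = 322 - 1*(-1/36) = 322 + 1/36 = 11593/36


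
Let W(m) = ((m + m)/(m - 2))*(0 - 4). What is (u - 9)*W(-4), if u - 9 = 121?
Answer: -1936/3 ≈ -645.33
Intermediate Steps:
W(m) = -8*m/(-2 + m) (W(m) = ((2*m)/(-2 + m))*(-4) = (2*m/(-2 + m))*(-4) = -8*m/(-2 + m))
u = 130 (u = 9 + 121 = 130)
(u - 9)*W(-4) = (130 - 9)*(-8*(-4)/(-2 - 4)) = 121*(-8*(-4)/(-6)) = 121*(-8*(-4)*(-⅙)) = 121*(-16/3) = -1936/3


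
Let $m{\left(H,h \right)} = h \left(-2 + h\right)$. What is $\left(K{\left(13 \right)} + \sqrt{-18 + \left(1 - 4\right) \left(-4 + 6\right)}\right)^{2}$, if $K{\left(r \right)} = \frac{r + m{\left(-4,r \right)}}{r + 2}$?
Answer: $\frac{2104}{25} + \frac{208 i \sqrt{6}}{5} \approx 84.16 + 101.9 i$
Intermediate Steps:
$K{\left(r \right)} = \frac{r + r \left(-2 + r\right)}{2 + r}$ ($K{\left(r \right)} = \frac{r + r \left(-2 + r\right)}{r + 2} = \frac{r + r \left(-2 + r\right)}{2 + r}$)
$\left(K{\left(13 \right)} + \sqrt{-18 + \left(1 - 4\right) \left(-4 + 6\right)}\right)^{2} = \left(\frac{13 \left(-1 + 13\right)}{2 + 13} + \sqrt{-18 + \left(1 - 4\right) \left(-4 + 6\right)}\right)^{2} = \left(13 \cdot \frac{1}{15} \cdot 12 + \sqrt{-18 - 6}\right)^{2} = \left(\frac{52}{5} + \sqrt{-24}\right)^{2} = \left(\frac{52}{5} + 2 i \sqrt{6}\right)^{2}$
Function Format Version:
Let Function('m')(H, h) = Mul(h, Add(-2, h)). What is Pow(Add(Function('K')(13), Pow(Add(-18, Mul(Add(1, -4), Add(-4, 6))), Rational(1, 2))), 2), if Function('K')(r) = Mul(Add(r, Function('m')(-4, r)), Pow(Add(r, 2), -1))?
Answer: Add(Rational(2104, 25), Mul(Rational(208, 5), I, Pow(6, Rational(1, 2)))) ≈ Add(84.160, Mul(101.90, I))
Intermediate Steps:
Function('K')(r) = Mul(Pow(Add(2, r), -1), Add(r, Mul(r, Add(-2, r)))) (Function('K')(r) = Mul(Add(r, Mul(r, Add(-2, r))), Pow(Add(r, 2), -1)) = Mul(Add(r, Mul(r, Add(-2, r))), Pow(Add(2, r), -1)) = Mul(Pow(Add(2, r), -1), Add(r, Mul(r, Add(-2, r)))))
Pow(Add(Function('K')(13), Pow(Add(-18, Mul(Add(1, -4), Add(-4, 6))), Rational(1, 2))), 2) = Pow(Add(Mul(13, Pow(Add(2, 13), -1), Add(-1, 13)), Pow(Add(-18, Mul(Add(1, -4), Add(-4, 6))), Rational(1, 2))), 2) = Pow(Add(Mul(13, Pow(15, -1), 12), Pow(Add(-18, Mul(-3, 2)), Rational(1, 2))), 2) = Pow(Add(Mul(13, Rational(1, 15), 12), Pow(Add(-18, -6), Rational(1, 2))), 2) = Pow(Add(Rational(52, 5), Pow(-24, Rational(1, 2))), 2) = Pow(Add(Rational(52, 5), Mul(2, I, Pow(6, Rational(1, 2)))), 2)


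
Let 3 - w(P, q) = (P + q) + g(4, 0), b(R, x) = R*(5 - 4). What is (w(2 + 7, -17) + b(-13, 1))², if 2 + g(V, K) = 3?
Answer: 9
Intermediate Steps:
b(R, x) = R (b(R, x) = R*1 = R)
g(V, K) = 1 (g(V, K) = -2 + 3 = 1)
w(P, q) = 2 - P - q (w(P, q) = 3 - ((P + q) + 1) = 3 - (1 + P + q) = 3 + (-1 - P - q) = 2 - P - q)
(w(2 + 7, -17) + b(-13, 1))² = ((2 - (2 + 7) - 1*(-17)) - 13)² = ((2 - 1*9 + 17) - 13)² = ((2 - 9 + 17) - 13)² = (10 - 13)² = (-3)² = 9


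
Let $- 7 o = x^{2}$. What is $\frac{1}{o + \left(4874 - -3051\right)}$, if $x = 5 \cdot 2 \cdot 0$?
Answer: $\frac{1}{7925} \approx 0.00012618$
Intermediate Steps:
$x = 0$ ($x = 10 \cdot 0 = 0$)
$o = 0$ ($o = - \frac{0^{2}}{7} = \left(- \frac{1}{7}\right) 0 = 0$)
$\frac{1}{o + \left(4874 - -3051\right)} = \frac{1}{0 + \left(4874 - -3051\right)} = \frac{1}{0 + \left(4874 + 3051\right)} = \frac{1}{0 + 7925} = \frac{1}{7925}$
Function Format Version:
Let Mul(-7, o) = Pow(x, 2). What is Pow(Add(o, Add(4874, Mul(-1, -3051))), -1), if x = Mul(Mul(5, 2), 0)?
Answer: Rational(1, 7925) ≈ 0.00012618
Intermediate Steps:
x = 0 (x = Mul(10, 0) = 0)
o = 0 (o = Mul(Rational(-1, 7), Pow(0, 2)) = Mul(Rational(-1, 7), 0) = 0)
Pow(Add(o, Add(4874, Mul(-1, -3051))), -1) = Pow(Add(0, Add(4874, Mul(-1, -3051))), -1) = Pow(Add(0, Add(4874, 3051)), -1) = Pow(Add(0, 7925), -1) = Pow(7925, -1) = Rational(1, 7925)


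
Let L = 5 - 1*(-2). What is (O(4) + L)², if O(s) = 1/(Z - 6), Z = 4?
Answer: 169/4 ≈ 42.250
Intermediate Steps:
O(s) = -½ (O(s) = 1/(4 - 6) = 1/(-2) = -½)
L = 7 (L = 5 + 2 = 7)
(O(4) + L)² = (-½ + 7)² = (13/2)² = 169/4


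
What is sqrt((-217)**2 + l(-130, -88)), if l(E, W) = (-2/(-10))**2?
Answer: sqrt(1177226)/5 ≈ 217.00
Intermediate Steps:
l(E, W) = 1/25 (l(E, W) = (-2*(-1/10))**2 = (1/5)**2 = 1/25)
sqrt((-217)**2 + l(-130, -88)) = sqrt((-217)**2 + 1/25) = sqrt(47089 + 1/25) = sqrt(1177226/25) = sqrt(1177226)/5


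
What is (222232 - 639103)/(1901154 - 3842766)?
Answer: 138957/647204 ≈ 0.21470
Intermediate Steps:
(222232 - 639103)/(1901154 - 3842766) = -416871/(-1941612) = -416871*(-1/1941612) = 138957/647204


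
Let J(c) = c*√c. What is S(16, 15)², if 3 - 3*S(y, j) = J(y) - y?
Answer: 225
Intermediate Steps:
J(c) = c^(3/2)
S(y, j) = 1 - y^(3/2)/3 + y/3 (S(y, j) = 1 - (y^(3/2) - y)/3 = 1 + (-y^(3/2)/3 + y/3) = 1 - y^(3/2)/3 + y/3)
S(16, 15)² = (1 - 16^(3/2)/3 + (⅓)*16)² = (1 - ⅓*64 + 16/3)² = (1 - 64/3 + 16/3)² = (-15)² = 225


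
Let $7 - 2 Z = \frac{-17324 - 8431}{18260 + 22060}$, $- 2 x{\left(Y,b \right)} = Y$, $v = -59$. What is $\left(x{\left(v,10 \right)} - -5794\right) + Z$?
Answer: $\frac{31327669}{5376} \approx 5827.3$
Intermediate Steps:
$x{\left(Y,b \right)} = - \frac{Y}{2}$
$Z = \frac{20533}{5376}$ ($Z = \frac{7}{2} - \frac{\left(-17324 - 8431\right) \frac{1}{18260 + 22060}}{2} = \frac{7}{2} - \frac{\left(-25755\right) \frac{1}{40320}}{2} = \frac{7}{2} - - \frac{1717}{5376} = \frac{7}{2} + \frac{1717}{5376} = \frac{20533}{5376} \approx 3.8194$)
$\left(x{\left(v,10 \right)} - -5794\right) + Z = \left(\left(- \frac{1}{2}\right) \left(-59\right) - -5794\right) + \frac{20533}{5376} = \left(\frac{59}{2} + 5794\right) + \frac{20533}{5376} = \frac{11647}{2} + \frac{20533}{5376} = \frac{31327669}{5376}$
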